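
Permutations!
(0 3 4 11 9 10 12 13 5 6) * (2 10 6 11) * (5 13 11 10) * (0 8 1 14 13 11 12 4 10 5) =(0 3 10 4 2)(1 14 13 11 9 6 8) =[3, 14, 0, 10, 2, 5, 8, 7, 1, 6, 4, 9, 12, 11, 13]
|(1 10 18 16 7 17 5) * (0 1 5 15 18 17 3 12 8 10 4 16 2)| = 13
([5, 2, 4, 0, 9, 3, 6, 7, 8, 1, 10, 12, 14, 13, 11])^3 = [0, 9, 1, 3, 2, 5, 6, 7, 8, 4, 10, 11, 12, 13, 14]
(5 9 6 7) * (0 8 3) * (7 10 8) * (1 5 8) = (0 7 8 3)(1 5 9 6 10) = [7, 5, 2, 0, 4, 9, 10, 8, 3, 6, 1]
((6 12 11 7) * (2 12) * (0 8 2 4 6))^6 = ((0 8 2 12 11 7)(4 6))^6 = (12)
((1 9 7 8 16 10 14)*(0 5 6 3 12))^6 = (0 5 6 3 12)(1 14 10 16 8 7 9)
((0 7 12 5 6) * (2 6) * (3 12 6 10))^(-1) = (0 6 7)(2 5 12 3 10)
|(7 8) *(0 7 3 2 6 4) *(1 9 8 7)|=|(0 1 9 8 3 2 6 4)|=8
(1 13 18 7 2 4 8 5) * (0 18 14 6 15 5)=(0 18 7 2 4 8)(1 13 14 6 15 5)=[18, 13, 4, 3, 8, 1, 15, 2, 0, 9, 10, 11, 12, 14, 6, 5, 16, 17, 7]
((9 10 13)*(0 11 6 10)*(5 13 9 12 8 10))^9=(13)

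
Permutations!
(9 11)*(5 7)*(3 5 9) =(3 5 7 9 11) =[0, 1, 2, 5, 4, 7, 6, 9, 8, 11, 10, 3]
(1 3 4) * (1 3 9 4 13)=(1 9 4 3 13)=[0, 9, 2, 13, 3, 5, 6, 7, 8, 4, 10, 11, 12, 1]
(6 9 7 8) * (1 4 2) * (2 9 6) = (1 4 9 7 8 2) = [0, 4, 1, 3, 9, 5, 6, 8, 2, 7]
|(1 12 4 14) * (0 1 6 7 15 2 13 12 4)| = 10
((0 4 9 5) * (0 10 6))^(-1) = ((0 4 9 5 10 6))^(-1) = (0 6 10 5 9 4)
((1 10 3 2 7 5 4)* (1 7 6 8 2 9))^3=(1 9 3 10)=((1 10 3 9)(2 6 8)(4 7 5))^3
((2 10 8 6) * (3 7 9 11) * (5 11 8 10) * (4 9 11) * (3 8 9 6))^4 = ((2 5 4 6)(3 7 11 8))^4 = (11)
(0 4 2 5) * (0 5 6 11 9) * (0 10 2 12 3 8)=(0 4 12 3 8)(2 6 11 9 10)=[4, 1, 6, 8, 12, 5, 11, 7, 0, 10, 2, 9, 3]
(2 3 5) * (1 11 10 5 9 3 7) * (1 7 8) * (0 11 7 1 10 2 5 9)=(0 11 2 8 10 9 3)(1 7)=[11, 7, 8, 0, 4, 5, 6, 1, 10, 3, 9, 2]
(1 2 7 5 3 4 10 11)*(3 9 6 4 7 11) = (1 2 11)(3 7 5 9 6 4 10) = [0, 2, 11, 7, 10, 9, 4, 5, 8, 6, 3, 1]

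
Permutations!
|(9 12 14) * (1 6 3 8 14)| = 7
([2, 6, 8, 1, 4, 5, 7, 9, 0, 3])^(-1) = (0 8 2)(1 3 9 7 6)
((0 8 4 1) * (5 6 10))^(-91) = ((0 8 4 1)(5 6 10))^(-91) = (0 8 4 1)(5 10 6)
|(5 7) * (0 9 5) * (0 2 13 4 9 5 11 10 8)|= |(0 5 7 2 13 4 9 11 10 8)|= 10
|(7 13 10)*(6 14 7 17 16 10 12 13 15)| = 12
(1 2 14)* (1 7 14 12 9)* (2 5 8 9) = [0, 5, 12, 3, 4, 8, 6, 14, 9, 1, 10, 11, 2, 13, 7] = (1 5 8 9)(2 12)(7 14)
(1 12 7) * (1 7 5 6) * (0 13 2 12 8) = [13, 8, 12, 3, 4, 6, 1, 7, 0, 9, 10, 11, 5, 2] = (0 13 2 12 5 6 1 8)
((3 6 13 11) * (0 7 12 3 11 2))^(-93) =(0 13 3 7 2 6 12)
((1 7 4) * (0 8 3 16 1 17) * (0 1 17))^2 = ((0 8 3 16 17 1 7 4))^2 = (0 3 17 7)(1 4 8 16)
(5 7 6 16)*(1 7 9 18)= (1 7 6 16 5 9 18)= [0, 7, 2, 3, 4, 9, 16, 6, 8, 18, 10, 11, 12, 13, 14, 15, 5, 17, 1]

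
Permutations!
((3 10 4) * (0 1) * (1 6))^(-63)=((0 6 1)(3 10 4))^(-63)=(10)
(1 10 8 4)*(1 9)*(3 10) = [0, 3, 2, 10, 9, 5, 6, 7, 4, 1, 8] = (1 3 10 8 4 9)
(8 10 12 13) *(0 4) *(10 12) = (0 4)(8 12 13) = [4, 1, 2, 3, 0, 5, 6, 7, 12, 9, 10, 11, 13, 8]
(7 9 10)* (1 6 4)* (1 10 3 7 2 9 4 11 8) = [0, 6, 9, 7, 10, 5, 11, 4, 1, 3, 2, 8] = (1 6 11 8)(2 9 3 7 4 10)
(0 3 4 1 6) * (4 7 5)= (0 3 7 5 4 1 6)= [3, 6, 2, 7, 1, 4, 0, 5]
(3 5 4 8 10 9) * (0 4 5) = (0 4 8 10 9 3) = [4, 1, 2, 0, 8, 5, 6, 7, 10, 3, 9]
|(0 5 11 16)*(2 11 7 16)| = 4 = |(0 5 7 16)(2 11)|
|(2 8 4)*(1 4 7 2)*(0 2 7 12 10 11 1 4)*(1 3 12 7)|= |(0 2 8 7 1)(3 12 10 11)|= 20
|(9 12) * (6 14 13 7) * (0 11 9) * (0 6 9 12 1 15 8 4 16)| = 13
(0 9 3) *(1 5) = [9, 5, 2, 0, 4, 1, 6, 7, 8, 3] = (0 9 3)(1 5)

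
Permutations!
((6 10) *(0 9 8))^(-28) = (10)(0 8 9)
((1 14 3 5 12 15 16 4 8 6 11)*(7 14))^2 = (1 14 5 15 4 6)(3 12 16 8 11 7)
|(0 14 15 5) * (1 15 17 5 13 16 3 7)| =12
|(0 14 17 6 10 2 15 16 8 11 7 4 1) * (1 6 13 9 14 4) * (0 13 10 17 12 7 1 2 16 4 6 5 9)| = |(0 6 17 10 16 8 11 1 13)(2 15 4 5 9 14 12 7)| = 72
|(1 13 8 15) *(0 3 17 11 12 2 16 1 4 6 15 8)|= 9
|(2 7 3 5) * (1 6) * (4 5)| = 10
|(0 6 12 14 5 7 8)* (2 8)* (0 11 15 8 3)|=|(0 6 12 14 5 7 2 3)(8 11 15)|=24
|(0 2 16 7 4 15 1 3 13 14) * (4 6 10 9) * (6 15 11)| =45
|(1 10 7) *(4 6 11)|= 3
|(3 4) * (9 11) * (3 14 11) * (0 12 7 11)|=|(0 12 7 11 9 3 4 14)|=8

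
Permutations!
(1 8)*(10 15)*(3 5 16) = (1 8)(3 5 16)(10 15) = [0, 8, 2, 5, 4, 16, 6, 7, 1, 9, 15, 11, 12, 13, 14, 10, 3]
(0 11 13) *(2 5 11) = [2, 1, 5, 3, 4, 11, 6, 7, 8, 9, 10, 13, 12, 0] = (0 2 5 11 13)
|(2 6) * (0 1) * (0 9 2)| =|(0 1 9 2 6)| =5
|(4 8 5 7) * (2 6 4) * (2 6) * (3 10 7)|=|(3 10 7 6 4 8 5)|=7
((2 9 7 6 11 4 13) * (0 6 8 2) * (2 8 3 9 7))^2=((0 6 11 4 13)(2 7 3 9))^2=(0 11 13 6 4)(2 3)(7 9)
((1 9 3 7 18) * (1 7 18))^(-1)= ((1 9 3 18 7))^(-1)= (1 7 18 3 9)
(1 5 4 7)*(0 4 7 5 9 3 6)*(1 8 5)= (0 4 1 9 3 6)(5 7 8)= [4, 9, 2, 6, 1, 7, 0, 8, 5, 3]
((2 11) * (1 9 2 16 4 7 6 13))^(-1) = (1 13 6 7 4 16 11 2 9)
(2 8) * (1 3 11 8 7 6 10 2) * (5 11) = [0, 3, 7, 5, 4, 11, 10, 6, 1, 9, 2, 8] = (1 3 5 11 8)(2 7 6 10)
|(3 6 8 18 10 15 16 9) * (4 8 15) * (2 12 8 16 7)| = |(2 12 8 18 10 4 16 9 3 6 15 7)| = 12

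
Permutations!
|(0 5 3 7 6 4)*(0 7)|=3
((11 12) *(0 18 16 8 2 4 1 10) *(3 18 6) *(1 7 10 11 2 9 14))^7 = (0 14 10 9 7 8 4 16 2 18 12 3 11 6 1)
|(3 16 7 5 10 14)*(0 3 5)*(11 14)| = 4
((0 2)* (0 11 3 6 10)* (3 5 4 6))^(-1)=(0 10 6 4 5 11 2)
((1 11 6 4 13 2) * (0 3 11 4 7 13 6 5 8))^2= ((0 3 11 5 8)(1 4 6 7 13 2))^2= (0 11 8 3 5)(1 6 13)(2 4 7)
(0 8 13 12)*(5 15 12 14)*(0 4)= (0 8 13 14 5 15 12 4)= [8, 1, 2, 3, 0, 15, 6, 7, 13, 9, 10, 11, 4, 14, 5, 12]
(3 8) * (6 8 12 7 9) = [0, 1, 2, 12, 4, 5, 8, 9, 3, 6, 10, 11, 7] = (3 12 7 9 6 8)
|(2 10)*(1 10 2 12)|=3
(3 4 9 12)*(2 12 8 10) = (2 12 3 4 9 8 10) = [0, 1, 12, 4, 9, 5, 6, 7, 10, 8, 2, 11, 3]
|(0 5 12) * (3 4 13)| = 3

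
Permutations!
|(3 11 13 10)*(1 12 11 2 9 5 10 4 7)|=30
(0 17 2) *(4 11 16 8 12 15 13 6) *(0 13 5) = (0 17 2 13 6 4 11 16 8 12 15 5) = [17, 1, 13, 3, 11, 0, 4, 7, 12, 9, 10, 16, 15, 6, 14, 5, 8, 2]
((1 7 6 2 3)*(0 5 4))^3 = (1 2 7 3 6)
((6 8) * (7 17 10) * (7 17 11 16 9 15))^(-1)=(6 8)(7 15 9 16 11)(10 17)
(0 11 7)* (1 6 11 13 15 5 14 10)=(0 13 15 5 14 10 1 6 11 7)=[13, 6, 2, 3, 4, 14, 11, 0, 8, 9, 1, 7, 12, 15, 10, 5]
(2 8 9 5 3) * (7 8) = (2 7 8 9 5 3) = [0, 1, 7, 2, 4, 3, 6, 8, 9, 5]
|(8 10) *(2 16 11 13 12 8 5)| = 8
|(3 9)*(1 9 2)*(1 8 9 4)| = 4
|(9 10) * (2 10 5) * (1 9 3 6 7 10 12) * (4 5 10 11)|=11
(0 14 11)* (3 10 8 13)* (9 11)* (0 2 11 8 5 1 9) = (0 14)(1 9 8 13 3 10 5)(2 11) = [14, 9, 11, 10, 4, 1, 6, 7, 13, 8, 5, 2, 12, 3, 0]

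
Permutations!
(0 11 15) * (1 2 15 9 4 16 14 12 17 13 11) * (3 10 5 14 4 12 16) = (0 1 2 15)(3 10 5 14 16 4)(9 12 17 13 11) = [1, 2, 15, 10, 3, 14, 6, 7, 8, 12, 5, 9, 17, 11, 16, 0, 4, 13]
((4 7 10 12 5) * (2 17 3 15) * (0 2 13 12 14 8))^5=((0 2 17 3 15 13 12 5 4 7 10 14 8))^5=(0 13 10 17 5 8 15 7 2 12 14 3 4)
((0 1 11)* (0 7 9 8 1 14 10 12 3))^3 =((0 14 10 12 3)(1 11 7 9 8))^3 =(0 12 14 3 10)(1 9 11 8 7)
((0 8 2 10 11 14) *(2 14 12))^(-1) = (0 14 8)(2 12 11 10)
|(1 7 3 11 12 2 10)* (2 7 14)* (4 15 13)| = 12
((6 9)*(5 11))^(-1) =((5 11)(6 9))^(-1) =(5 11)(6 9)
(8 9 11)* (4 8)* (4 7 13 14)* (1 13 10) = (1 13 14 4 8 9 11 7 10) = [0, 13, 2, 3, 8, 5, 6, 10, 9, 11, 1, 7, 12, 14, 4]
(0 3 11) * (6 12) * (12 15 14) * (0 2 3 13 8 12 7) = [13, 1, 3, 11, 4, 5, 15, 0, 12, 9, 10, 2, 6, 8, 7, 14] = (0 13 8 12 6 15 14 7)(2 3 11)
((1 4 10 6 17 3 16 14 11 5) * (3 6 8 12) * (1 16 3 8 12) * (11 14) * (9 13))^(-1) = (1 8 12 10 4)(5 11 16)(6 17)(9 13)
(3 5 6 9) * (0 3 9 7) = (9)(0 3 5 6 7) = [3, 1, 2, 5, 4, 6, 7, 0, 8, 9]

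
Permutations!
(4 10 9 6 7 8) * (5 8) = (4 10 9 6 7 5 8) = [0, 1, 2, 3, 10, 8, 7, 5, 4, 6, 9]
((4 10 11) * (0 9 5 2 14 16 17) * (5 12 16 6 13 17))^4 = (0 5 13 12 14)(2 17 16 6 9)(4 10 11)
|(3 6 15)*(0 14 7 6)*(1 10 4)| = |(0 14 7 6 15 3)(1 10 4)| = 6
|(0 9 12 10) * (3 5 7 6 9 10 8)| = |(0 10)(3 5 7 6 9 12 8)| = 14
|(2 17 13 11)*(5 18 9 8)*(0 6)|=4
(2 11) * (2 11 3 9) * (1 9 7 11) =(1 9 2 3 7 11) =[0, 9, 3, 7, 4, 5, 6, 11, 8, 2, 10, 1]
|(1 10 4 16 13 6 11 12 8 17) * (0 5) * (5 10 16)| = 8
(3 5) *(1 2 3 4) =(1 2 3 5 4) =[0, 2, 3, 5, 1, 4]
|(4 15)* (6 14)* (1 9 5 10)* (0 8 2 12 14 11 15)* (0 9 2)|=|(0 8)(1 2 12 14 6 11 15 4 9 5 10)|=22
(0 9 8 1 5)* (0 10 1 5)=[9, 0, 2, 3, 4, 10, 6, 7, 5, 8, 1]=(0 9 8 5 10 1)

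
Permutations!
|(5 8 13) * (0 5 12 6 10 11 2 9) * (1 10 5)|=|(0 1 10 11 2 9)(5 8 13 12 6)|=30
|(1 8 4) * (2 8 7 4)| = 6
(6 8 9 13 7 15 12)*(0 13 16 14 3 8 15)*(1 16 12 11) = (0 13 7)(1 16 14 3 8 9 12 6 15 11) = [13, 16, 2, 8, 4, 5, 15, 0, 9, 12, 10, 1, 6, 7, 3, 11, 14]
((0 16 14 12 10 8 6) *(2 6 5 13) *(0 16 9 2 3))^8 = (0 8 16)(2 13 12)(3 10 6)(5 14 9)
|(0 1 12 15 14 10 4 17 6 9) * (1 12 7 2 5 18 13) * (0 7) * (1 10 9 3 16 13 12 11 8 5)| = 84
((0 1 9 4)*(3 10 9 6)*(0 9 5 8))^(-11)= (0 3 8 6 5 1 10)(4 9)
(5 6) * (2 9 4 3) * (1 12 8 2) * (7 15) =(1 12 8 2 9 4 3)(5 6)(7 15) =[0, 12, 9, 1, 3, 6, 5, 15, 2, 4, 10, 11, 8, 13, 14, 7]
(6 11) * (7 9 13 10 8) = (6 11)(7 9 13 10 8) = [0, 1, 2, 3, 4, 5, 11, 9, 7, 13, 8, 6, 12, 10]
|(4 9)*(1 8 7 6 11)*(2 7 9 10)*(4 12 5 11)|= |(1 8 9 12 5 11)(2 7 6 4 10)|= 30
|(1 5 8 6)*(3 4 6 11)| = 7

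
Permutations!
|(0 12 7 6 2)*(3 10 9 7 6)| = 4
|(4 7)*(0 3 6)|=6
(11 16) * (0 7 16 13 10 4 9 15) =(0 7 16 11 13 10 4 9 15) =[7, 1, 2, 3, 9, 5, 6, 16, 8, 15, 4, 13, 12, 10, 14, 0, 11]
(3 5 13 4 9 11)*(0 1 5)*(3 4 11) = (0 1 5 13 11 4 9 3) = [1, 5, 2, 0, 9, 13, 6, 7, 8, 3, 10, 4, 12, 11]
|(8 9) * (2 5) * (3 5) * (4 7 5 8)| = |(2 3 8 9 4 7 5)| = 7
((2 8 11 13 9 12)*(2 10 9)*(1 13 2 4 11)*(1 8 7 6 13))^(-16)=((2 7 6 13 4 11)(9 12 10))^(-16)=(2 6 4)(7 13 11)(9 10 12)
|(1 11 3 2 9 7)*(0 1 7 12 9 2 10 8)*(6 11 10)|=|(0 1 10 8)(3 6 11)(9 12)|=12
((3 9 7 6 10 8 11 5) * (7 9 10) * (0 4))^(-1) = ((0 4)(3 10 8 11 5)(6 7))^(-1) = (0 4)(3 5 11 8 10)(6 7)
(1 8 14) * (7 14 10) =(1 8 10 7 14) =[0, 8, 2, 3, 4, 5, 6, 14, 10, 9, 7, 11, 12, 13, 1]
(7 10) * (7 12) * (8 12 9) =(7 10 9 8 12) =[0, 1, 2, 3, 4, 5, 6, 10, 12, 8, 9, 11, 7]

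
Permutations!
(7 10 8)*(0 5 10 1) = (0 5 10 8 7 1) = [5, 0, 2, 3, 4, 10, 6, 1, 7, 9, 8]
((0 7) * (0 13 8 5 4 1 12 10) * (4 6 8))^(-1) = ((0 7 13 4 1 12 10)(5 6 8))^(-1) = (0 10 12 1 4 13 7)(5 8 6)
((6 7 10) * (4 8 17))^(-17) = (4 8 17)(6 7 10)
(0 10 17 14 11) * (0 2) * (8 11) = (0 10 17 14 8 11 2) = [10, 1, 0, 3, 4, 5, 6, 7, 11, 9, 17, 2, 12, 13, 8, 15, 16, 14]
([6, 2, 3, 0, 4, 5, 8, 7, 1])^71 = (0 3 2 1 8 6)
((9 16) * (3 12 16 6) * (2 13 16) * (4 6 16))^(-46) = ((2 13 4 6 3 12)(9 16))^(-46) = (16)(2 4 3)(6 12 13)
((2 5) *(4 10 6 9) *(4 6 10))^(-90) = ((10)(2 5)(6 9))^(-90) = (10)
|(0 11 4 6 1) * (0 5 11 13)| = |(0 13)(1 5 11 4 6)| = 10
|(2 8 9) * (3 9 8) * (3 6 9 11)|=|(2 6 9)(3 11)|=6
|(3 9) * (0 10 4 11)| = |(0 10 4 11)(3 9)| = 4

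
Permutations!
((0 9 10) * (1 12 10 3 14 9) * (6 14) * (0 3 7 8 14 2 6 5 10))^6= ((0 1 12)(2 6)(3 5 10)(7 8 14 9))^6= (7 14)(8 9)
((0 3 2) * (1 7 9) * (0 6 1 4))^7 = ((0 3 2 6 1 7 9 4))^7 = (0 4 9 7 1 6 2 3)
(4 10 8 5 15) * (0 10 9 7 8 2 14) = (0 10 2 14)(4 9 7 8 5 15) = [10, 1, 14, 3, 9, 15, 6, 8, 5, 7, 2, 11, 12, 13, 0, 4]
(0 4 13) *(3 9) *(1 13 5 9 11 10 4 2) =(0 2 1 13)(3 11 10 4 5 9) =[2, 13, 1, 11, 5, 9, 6, 7, 8, 3, 4, 10, 12, 0]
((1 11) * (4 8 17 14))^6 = (4 17)(8 14)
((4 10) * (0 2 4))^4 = (10)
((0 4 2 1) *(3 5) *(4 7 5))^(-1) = (0 1 2 4 3 5 7)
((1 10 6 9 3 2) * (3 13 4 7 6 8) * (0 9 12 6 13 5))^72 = ((0 9 5)(1 10 8 3 2)(4 7 13)(6 12))^72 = (13)(1 8 2 10 3)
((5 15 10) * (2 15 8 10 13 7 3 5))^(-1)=(2 10 8 5 3 7 13 15)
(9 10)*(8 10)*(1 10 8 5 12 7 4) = (1 10 9 5 12 7 4) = [0, 10, 2, 3, 1, 12, 6, 4, 8, 5, 9, 11, 7]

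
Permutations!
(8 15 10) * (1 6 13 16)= (1 6 13 16)(8 15 10)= [0, 6, 2, 3, 4, 5, 13, 7, 15, 9, 8, 11, 12, 16, 14, 10, 1]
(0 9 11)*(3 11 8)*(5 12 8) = (0 9 5 12 8 3 11) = [9, 1, 2, 11, 4, 12, 6, 7, 3, 5, 10, 0, 8]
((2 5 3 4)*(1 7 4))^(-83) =((1 7 4 2 5 3))^(-83) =(1 7 4 2 5 3)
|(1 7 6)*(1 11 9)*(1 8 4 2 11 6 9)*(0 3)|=14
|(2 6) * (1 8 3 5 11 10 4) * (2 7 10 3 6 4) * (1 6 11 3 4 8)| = 14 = |(2 8 11 4 6 7 10)(3 5)|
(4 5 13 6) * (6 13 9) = (13)(4 5 9 6) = [0, 1, 2, 3, 5, 9, 4, 7, 8, 6, 10, 11, 12, 13]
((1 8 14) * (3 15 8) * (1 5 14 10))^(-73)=(1 15 10 3 8)(5 14)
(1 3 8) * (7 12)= (1 3 8)(7 12)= [0, 3, 2, 8, 4, 5, 6, 12, 1, 9, 10, 11, 7]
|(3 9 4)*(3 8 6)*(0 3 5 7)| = 8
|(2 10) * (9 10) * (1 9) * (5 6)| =|(1 9 10 2)(5 6)| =4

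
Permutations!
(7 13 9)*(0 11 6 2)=[11, 1, 0, 3, 4, 5, 2, 13, 8, 7, 10, 6, 12, 9]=(0 11 6 2)(7 13 9)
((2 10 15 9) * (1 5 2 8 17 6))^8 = (1 6 17 8 9 15 10 2 5)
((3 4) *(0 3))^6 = ((0 3 4))^6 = (4)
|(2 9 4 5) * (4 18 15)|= |(2 9 18 15 4 5)|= 6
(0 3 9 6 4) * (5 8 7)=[3, 1, 2, 9, 0, 8, 4, 5, 7, 6]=(0 3 9 6 4)(5 8 7)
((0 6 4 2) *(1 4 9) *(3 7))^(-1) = (0 2 4 1 9 6)(3 7)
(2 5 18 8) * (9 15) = (2 5 18 8)(9 15) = [0, 1, 5, 3, 4, 18, 6, 7, 2, 15, 10, 11, 12, 13, 14, 9, 16, 17, 8]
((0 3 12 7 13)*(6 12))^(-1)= ((0 3 6 12 7 13))^(-1)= (0 13 7 12 6 3)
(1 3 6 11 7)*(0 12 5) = (0 12 5)(1 3 6 11 7) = [12, 3, 2, 6, 4, 0, 11, 1, 8, 9, 10, 7, 5]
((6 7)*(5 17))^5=(5 17)(6 7)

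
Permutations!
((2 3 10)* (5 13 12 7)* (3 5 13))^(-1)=(2 10 3 5)(7 12 13)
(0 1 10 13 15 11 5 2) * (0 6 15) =(0 1 10 13)(2 6 15 11 5) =[1, 10, 6, 3, 4, 2, 15, 7, 8, 9, 13, 5, 12, 0, 14, 11]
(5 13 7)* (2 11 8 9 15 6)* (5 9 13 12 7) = (2 11 8 13 5 12 7 9 15 6) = [0, 1, 11, 3, 4, 12, 2, 9, 13, 15, 10, 8, 7, 5, 14, 6]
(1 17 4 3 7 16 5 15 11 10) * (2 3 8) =(1 17 4 8 2 3 7 16 5 15 11 10) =[0, 17, 3, 7, 8, 15, 6, 16, 2, 9, 1, 10, 12, 13, 14, 11, 5, 4]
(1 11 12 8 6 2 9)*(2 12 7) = (1 11 7 2 9)(6 12 8) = [0, 11, 9, 3, 4, 5, 12, 2, 6, 1, 10, 7, 8]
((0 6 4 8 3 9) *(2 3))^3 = (0 8 9 4 3 6 2)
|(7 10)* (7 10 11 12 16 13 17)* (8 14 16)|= |(7 11 12 8 14 16 13 17)|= 8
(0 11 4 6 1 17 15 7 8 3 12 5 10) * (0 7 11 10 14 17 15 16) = (0 10 7 8 3 12 5 14 17 16)(1 15 11 4 6) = [10, 15, 2, 12, 6, 14, 1, 8, 3, 9, 7, 4, 5, 13, 17, 11, 0, 16]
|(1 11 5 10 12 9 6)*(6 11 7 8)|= |(1 7 8 6)(5 10 12 9 11)|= 20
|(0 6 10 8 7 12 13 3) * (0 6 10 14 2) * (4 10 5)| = |(0 5 4 10 8 7 12 13 3 6 14 2)| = 12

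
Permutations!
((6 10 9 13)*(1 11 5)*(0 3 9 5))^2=(0 9 6 5 11 3 13 10 1)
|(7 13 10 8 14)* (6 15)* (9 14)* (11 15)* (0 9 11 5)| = |(0 9 14 7 13 10 8 11 15 6 5)| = 11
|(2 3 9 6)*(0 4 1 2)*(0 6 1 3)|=6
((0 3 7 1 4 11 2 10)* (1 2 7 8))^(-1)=((0 3 8 1 4 11 7 2 10))^(-1)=(0 10 2 7 11 4 1 8 3)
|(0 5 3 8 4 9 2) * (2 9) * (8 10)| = |(0 5 3 10 8 4 2)| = 7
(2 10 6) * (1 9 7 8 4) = (1 9 7 8 4)(2 10 6) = [0, 9, 10, 3, 1, 5, 2, 8, 4, 7, 6]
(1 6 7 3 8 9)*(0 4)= (0 4)(1 6 7 3 8 9)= [4, 6, 2, 8, 0, 5, 7, 3, 9, 1]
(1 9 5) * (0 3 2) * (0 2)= [3, 9, 2, 0, 4, 1, 6, 7, 8, 5]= (0 3)(1 9 5)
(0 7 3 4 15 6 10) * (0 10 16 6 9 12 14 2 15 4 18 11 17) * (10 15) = (0 7 3 18 11 17)(2 10 15 9 12 14)(6 16) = [7, 1, 10, 18, 4, 5, 16, 3, 8, 12, 15, 17, 14, 13, 2, 9, 6, 0, 11]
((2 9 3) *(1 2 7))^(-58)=(1 9 7 2 3)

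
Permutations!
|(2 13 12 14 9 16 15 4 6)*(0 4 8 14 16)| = |(0 4 6 2 13 12 16 15 8 14 9)| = 11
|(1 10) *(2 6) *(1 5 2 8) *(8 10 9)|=12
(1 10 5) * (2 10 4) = (1 4 2 10 5) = [0, 4, 10, 3, 2, 1, 6, 7, 8, 9, 5]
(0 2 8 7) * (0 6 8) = (0 2)(6 8 7) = [2, 1, 0, 3, 4, 5, 8, 6, 7]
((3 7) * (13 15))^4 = (15)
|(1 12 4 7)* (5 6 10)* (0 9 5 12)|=9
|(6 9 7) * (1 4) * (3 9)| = 4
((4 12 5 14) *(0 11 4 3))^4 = ((0 11 4 12 5 14 3))^4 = (0 5 11 14 4 3 12)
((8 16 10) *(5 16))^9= (5 16 10 8)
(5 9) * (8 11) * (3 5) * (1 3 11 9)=(1 3 5)(8 9 11)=[0, 3, 2, 5, 4, 1, 6, 7, 9, 11, 10, 8]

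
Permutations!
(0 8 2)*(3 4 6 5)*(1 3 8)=[1, 3, 0, 4, 6, 8, 5, 7, 2]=(0 1 3 4 6 5 8 2)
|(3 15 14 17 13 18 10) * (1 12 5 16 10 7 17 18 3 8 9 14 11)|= |(1 12 5 16 10 8 9 14 18 7 17 13 3 15 11)|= 15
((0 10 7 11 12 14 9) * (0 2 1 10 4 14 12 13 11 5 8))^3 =(0 9 10 8 14 1 5 4 2 7)(11 13)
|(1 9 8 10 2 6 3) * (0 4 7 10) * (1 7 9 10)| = 12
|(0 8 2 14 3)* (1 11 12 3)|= 8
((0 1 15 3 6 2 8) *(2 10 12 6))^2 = (0 15 2)(1 3 8)(6 12 10)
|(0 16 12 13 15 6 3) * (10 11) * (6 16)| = |(0 6 3)(10 11)(12 13 15 16)| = 12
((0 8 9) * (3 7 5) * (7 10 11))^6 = (3 10 11 7 5)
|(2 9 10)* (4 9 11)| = 5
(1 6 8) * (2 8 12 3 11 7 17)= (1 6 12 3 11 7 17 2 8)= [0, 6, 8, 11, 4, 5, 12, 17, 1, 9, 10, 7, 3, 13, 14, 15, 16, 2]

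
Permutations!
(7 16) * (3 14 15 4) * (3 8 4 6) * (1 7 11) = [0, 7, 2, 14, 8, 5, 3, 16, 4, 9, 10, 1, 12, 13, 15, 6, 11] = (1 7 16 11)(3 14 15 6)(4 8)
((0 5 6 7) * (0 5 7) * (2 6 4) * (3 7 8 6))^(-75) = ((0 8 6)(2 3 7 5 4))^(-75) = (8)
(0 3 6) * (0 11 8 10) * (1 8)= (0 3 6 11 1 8 10)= [3, 8, 2, 6, 4, 5, 11, 7, 10, 9, 0, 1]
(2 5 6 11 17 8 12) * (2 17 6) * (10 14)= (2 5)(6 11)(8 12 17)(10 14)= [0, 1, 5, 3, 4, 2, 11, 7, 12, 9, 14, 6, 17, 13, 10, 15, 16, 8]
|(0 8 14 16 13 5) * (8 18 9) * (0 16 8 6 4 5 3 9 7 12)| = |(0 18 7 12)(3 9 6 4 5 16 13)(8 14)| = 28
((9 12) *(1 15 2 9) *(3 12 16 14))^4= ((1 15 2 9 16 14 3 12))^4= (1 16)(2 3)(9 12)(14 15)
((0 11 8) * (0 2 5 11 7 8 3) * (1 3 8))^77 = ((0 7 1 3)(2 5 11 8))^77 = (0 7 1 3)(2 5 11 8)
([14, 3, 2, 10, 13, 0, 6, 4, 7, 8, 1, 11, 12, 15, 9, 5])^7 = [15, 3, 2, 10, 8, 13, 6, 9, 14, 0, 1, 11, 12, 7, 5, 4]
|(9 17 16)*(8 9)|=|(8 9 17 16)|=4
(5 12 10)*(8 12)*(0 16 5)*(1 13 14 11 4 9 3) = (0 16 5 8 12 10)(1 13 14 11 4 9 3) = [16, 13, 2, 1, 9, 8, 6, 7, 12, 3, 0, 4, 10, 14, 11, 15, 5]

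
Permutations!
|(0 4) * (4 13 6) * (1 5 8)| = |(0 13 6 4)(1 5 8)| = 12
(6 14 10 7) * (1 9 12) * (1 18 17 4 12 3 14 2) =[0, 9, 1, 14, 12, 5, 2, 6, 8, 3, 7, 11, 18, 13, 10, 15, 16, 4, 17] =(1 9 3 14 10 7 6 2)(4 12 18 17)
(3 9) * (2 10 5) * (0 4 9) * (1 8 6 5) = (0 4 9 3)(1 8 6 5 2 10) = [4, 8, 10, 0, 9, 2, 5, 7, 6, 3, 1]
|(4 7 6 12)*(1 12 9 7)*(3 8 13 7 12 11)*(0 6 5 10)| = 13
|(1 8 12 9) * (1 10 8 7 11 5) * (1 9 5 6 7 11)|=20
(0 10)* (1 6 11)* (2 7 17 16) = [10, 6, 7, 3, 4, 5, 11, 17, 8, 9, 0, 1, 12, 13, 14, 15, 2, 16] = (0 10)(1 6 11)(2 7 17 16)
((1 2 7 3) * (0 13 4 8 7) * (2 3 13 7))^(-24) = (13)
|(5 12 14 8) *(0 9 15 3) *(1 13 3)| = 12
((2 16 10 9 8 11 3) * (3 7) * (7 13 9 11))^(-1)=(2 3 7 8 9 13 11 10 16)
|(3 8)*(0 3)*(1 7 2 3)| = |(0 1 7 2 3 8)| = 6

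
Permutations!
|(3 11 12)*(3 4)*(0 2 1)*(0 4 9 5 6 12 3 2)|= 12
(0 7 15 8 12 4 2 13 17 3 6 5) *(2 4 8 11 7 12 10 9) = (0 12 8 10 9 2 13 17 3 6 5)(7 15 11) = [12, 1, 13, 6, 4, 0, 5, 15, 10, 2, 9, 7, 8, 17, 14, 11, 16, 3]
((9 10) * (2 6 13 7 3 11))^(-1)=(2 11 3 7 13 6)(9 10)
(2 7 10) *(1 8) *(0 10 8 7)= (0 10 2)(1 7 8)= [10, 7, 0, 3, 4, 5, 6, 8, 1, 9, 2]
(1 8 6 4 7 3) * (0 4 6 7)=(0 4)(1 8 7 3)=[4, 8, 2, 1, 0, 5, 6, 3, 7]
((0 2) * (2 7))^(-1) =(0 2 7)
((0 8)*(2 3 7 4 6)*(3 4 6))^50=(8)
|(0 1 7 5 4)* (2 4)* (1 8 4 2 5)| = |(0 8 4)(1 7)| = 6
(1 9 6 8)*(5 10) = [0, 9, 2, 3, 4, 10, 8, 7, 1, 6, 5] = (1 9 6 8)(5 10)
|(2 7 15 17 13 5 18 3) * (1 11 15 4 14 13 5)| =12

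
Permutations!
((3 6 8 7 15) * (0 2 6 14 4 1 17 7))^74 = (0 6)(1 3 17 14 7 4 15)(2 8)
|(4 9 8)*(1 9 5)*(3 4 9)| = 4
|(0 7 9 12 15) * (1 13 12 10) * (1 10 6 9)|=|(0 7 1 13 12 15)(6 9)|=6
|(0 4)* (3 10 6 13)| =4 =|(0 4)(3 10 6 13)|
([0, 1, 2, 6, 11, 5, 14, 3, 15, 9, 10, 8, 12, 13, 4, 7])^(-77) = (3 4 15 6 11 7 14 8)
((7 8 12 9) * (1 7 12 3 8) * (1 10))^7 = (1 7 10)(3 8)(9 12)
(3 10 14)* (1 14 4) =(1 14 3 10 4) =[0, 14, 2, 10, 1, 5, 6, 7, 8, 9, 4, 11, 12, 13, 3]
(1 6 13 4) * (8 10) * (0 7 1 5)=[7, 6, 2, 3, 5, 0, 13, 1, 10, 9, 8, 11, 12, 4]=(0 7 1 6 13 4 5)(8 10)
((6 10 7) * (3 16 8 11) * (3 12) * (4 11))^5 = ((3 16 8 4 11 12)(6 10 7))^5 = (3 12 11 4 8 16)(6 7 10)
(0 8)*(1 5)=(0 8)(1 5)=[8, 5, 2, 3, 4, 1, 6, 7, 0]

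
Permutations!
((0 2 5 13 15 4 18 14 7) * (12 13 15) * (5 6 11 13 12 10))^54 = (0 5)(2 15)(4 6)(7 10)(11 18)(13 14)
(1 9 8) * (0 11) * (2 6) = (0 11)(1 9 8)(2 6) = [11, 9, 6, 3, 4, 5, 2, 7, 1, 8, 10, 0]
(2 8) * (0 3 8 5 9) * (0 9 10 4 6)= (0 3 8 2 5 10 4 6)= [3, 1, 5, 8, 6, 10, 0, 7, 2, 9, 4]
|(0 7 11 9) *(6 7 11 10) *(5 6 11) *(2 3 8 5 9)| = |(0 9)(2 3 8 5 6 7 10 11)| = 8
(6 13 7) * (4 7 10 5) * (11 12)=[0, 1, 2, 3, 7, 4, 13, 6, 8, 9, 5, 12, 11, 10]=(4 7 6 13 10 5)(11 12)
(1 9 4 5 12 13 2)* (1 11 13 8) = [0, 9, 11, 3, 5, 12, 6, 7, 1, 4, 10, 13, 8, 2] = (1 9 4 5 12 8)(2 11 13)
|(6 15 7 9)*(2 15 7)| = 6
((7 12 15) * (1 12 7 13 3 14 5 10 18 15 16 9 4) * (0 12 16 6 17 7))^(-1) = (0 7 17 6 12)(1 4 9 16)(3 13 15 18 10 5 14)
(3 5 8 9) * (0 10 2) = [10, 1, 0, 5, 4, 8, 6, 7, 9, 3, 2] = (0 10 2)(3 5 8 9)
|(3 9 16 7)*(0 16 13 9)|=|(0 16 7 3)(9 13)|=4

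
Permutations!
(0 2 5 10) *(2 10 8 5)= (0 10)(5 8)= [10, 1, 2, 3, 4, 8, 6, 7, 5, 9, 0]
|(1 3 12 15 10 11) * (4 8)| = |(1 3 12 15 10 11)(4 8)| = 6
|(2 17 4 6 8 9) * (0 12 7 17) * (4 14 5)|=|(0 12 7 17 14 5 4 6 8 9 2)|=11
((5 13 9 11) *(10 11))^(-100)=((5 13 9 10 11))^(-100)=(13)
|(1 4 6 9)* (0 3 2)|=12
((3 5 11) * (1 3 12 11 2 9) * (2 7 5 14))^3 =(1 2 3 9 14)(5 7)(11 12)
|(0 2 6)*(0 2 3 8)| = |(0 3 8)(2 6)| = 6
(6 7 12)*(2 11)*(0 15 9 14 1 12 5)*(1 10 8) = (0 15 9 14 10 8 1 12 6 7 5)(2 11) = [15, 12, 11, 3, 4, 0, 7, 5, 1, 14, 8, 2, 6, 13, 10, 9]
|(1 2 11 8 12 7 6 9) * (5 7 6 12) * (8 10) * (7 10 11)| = 6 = |(1 2 7 12 6 9)(5 10 8)|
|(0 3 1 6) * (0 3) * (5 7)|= 6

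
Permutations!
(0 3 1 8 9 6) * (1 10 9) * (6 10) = [3, 8, 2, 6, 4, 5, 0, 7, 1, 10, 9] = (0 3 6)(1 8)(9 10)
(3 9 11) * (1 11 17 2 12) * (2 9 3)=(1 11 2 12)(9 17)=[0, 11, 12, 3, 4, 5, 6, 7, 8, 17, 10, 2, 1, 13, 14, 15, 16, 9]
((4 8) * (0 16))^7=((0 16)(4 8))^7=(0 16)(4 8)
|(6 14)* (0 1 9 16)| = 4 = |(0 1 9 16)(6 14)|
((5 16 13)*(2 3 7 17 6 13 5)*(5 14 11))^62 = ((2 3 7 17 6 13)(5 16 14 11))^62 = (2 7 6)(3 17 13)(5 14)(11 16)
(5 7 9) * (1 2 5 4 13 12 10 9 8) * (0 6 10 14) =[6, 2, 5, 3, 13, 7, 10, 8, 1, 4, 9, 11, 14, 12, 0] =(0 6 10 9 4 13 12 14)(1 2 5 7 8)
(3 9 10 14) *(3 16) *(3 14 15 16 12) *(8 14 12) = [0, 1, 2, 9, 4, 5, 6, 7, 14, 10, 15, 11, 3, 13, 8, 16, 12] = (3 9 10 15 16 12)(8 14)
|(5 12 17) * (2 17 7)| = |(2 17 5 12 7)| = 5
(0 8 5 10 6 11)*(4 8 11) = (0 11)(4 8 5 10 6) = [11, 1, 2, 3, 8, 10, 4, 7, 5, 9, 6, 0]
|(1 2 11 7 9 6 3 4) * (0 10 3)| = |(0 10 3 4 1 2 11 7 9 6)| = 10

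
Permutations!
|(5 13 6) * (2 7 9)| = 3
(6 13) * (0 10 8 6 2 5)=(0 10 8 6 13 2 5)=[10, 1, 5, 3, 4, 0, 13, 7, 6, 9, 8, 11, 12, 2]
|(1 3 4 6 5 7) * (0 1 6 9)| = 15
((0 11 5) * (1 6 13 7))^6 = ((0 11 5)(1 6 13 7))^6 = (1 13)(6 7)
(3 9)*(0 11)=[11, 1, 2, 9, 4, 5, 6, 7, 8, 3, 10, 0]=(0 11)(3 9)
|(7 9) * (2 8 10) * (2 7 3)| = 6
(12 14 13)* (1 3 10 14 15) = (1 3 10 14 13 12 15) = [0, 3, 2, 10, 4, 5, 6, 7, 8, 9, 14, 11, 15, 12, 13, 1]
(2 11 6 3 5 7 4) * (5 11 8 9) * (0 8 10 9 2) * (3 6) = [8, 1, 10, 11, 0, 7, 6, 4, 2, 5, 9, 3] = (0 8 2 10 9 5 7 4)(3 11)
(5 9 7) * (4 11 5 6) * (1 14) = (1 14)(4 11 5 9 7 6) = [0, 14, 2, 3, 11, 9, 4, 6, 8, 7, 10, 5, 12, 13, 1]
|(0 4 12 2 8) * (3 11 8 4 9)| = 15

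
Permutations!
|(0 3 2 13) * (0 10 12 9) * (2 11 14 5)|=10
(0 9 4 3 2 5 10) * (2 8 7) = (0 9 4 3 8 7 2 5 10) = [9, 1, 5, 8, 3, 10, 6, 2, 7, 4, 0]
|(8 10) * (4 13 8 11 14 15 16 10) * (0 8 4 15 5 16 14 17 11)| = |(0 8 15 14 5 16 10)(4 13)(11 17)| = 14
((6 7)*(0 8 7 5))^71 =((0 8 7 6 5))^71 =(0 8 7 6 5)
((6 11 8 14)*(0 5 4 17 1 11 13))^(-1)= (0 13 6 14 8 11 1 17 4 5)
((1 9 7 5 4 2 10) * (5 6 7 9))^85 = ((1 5 4 2 10)(6 7))^85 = (10)(6 7)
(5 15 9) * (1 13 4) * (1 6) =(1 13 4 6)(5 15 9) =[0, 13, 2, 3, 6, 15, 1, 7, 8, 5, 10, 11, 12, 4, 14, 9]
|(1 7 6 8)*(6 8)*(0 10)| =6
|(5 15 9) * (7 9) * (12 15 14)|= 6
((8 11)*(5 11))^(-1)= ((5 11 8))^(-1)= (5 8 11)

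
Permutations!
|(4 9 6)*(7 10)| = 6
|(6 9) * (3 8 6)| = |(3 8 6 9)| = 4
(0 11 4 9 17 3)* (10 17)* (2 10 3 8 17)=(0 11 4 9 3)(2 10)(8 17)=[11, 1, 10, 0, 9, 5, 6, 7, 17, 3, 2, 4, 12, 13, 14, 15, 16, 8]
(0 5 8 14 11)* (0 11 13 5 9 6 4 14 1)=[9, 0, 2, 3, 14, 8, 4, 7, 1, 6, 10, 11, 12, 5, 13]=(0 9 6 4 14 13 5 8 1)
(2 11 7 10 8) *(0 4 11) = [4, 1, 0, 3, 11, 5, 6, 10, 2, 9, 8, 7] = (0 4 11 7 10 8 2)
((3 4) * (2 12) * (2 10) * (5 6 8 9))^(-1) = (2 10 12)(3 4)(5 9 8 6)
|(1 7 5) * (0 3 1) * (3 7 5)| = 5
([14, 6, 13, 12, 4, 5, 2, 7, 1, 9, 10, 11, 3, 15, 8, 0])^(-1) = [15, 8, 6, 12, 4, 5, 1, 7, 14, 9, 10, 11, 3, 2, 0, 13]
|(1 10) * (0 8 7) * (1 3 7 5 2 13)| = 9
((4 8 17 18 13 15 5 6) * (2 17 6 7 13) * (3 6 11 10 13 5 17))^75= (2 17 13 11 4 3 18 15 10 8 6)(5 7)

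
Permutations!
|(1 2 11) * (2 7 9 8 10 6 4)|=|(1 7 9 8 10 6 4 2 11)|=9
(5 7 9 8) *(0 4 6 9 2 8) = (0 4 6 9)(2 8 5 7) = [4, 1, 8, 3, 6, 7, 9, 2, 5, 0]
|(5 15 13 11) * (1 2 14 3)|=4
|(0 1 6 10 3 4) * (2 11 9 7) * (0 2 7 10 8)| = 12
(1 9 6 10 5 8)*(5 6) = (1 9 5 8)(6 10) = [0, 9, 2, 3, 4, 8, 10, 7, 1, 5, 6]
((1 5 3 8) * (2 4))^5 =(1 5 3 8)(2 4) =((1 5 3 8)(2 4))^5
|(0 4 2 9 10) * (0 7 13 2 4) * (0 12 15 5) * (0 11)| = |(0 12 15 5 11)(2 9 10 7 13)| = 5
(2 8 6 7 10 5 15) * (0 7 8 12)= [7, 1, 12, 3, 4, 15, 8, 10, 6, 9, 5, 11, 0, 13, 14, 2]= (0 7 10 5 15 2 12)(6 8)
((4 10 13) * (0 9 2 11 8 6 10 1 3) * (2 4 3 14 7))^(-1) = ((0 9 4 1 14 7 2 11 8 6 10 13 3))^(-1) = (0 3 13 10 6 8 11 2 7 14 1 4 9)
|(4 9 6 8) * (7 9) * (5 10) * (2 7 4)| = |(2 7 9 6 8)(5 10)| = 10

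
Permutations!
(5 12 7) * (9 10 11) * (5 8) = (5 12 7 8)(9 10 11) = [0, 1, 2, 3, 4, 12, 6, 8, 5, 10, 11, 9, 7]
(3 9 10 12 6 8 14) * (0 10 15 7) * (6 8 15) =(0 10 12 8 14 3 9 6 15 7) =[10, 1, 2, 9, 4, 5, 15, 0, 14, 6, 12, 11, 8, 13, 3, 7]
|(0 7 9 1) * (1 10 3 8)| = 7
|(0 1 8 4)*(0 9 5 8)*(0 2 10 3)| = 20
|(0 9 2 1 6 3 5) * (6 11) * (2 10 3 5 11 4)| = 21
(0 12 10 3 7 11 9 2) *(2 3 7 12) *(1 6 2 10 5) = (0 10 7 11 9 3 12 5 1 6 2) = [10, 6, 0, 12, 4, 1, 2, 11, 8, 3, 7, 9, 5]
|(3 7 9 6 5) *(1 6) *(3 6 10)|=|(1 10 3 7 9)(5 6)|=10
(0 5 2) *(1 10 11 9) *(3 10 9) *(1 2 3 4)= [5, 9, 0, 10, 1, 3, 6, 7, 8, 2, 11, 4]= (0 5 3 10 11 4 1 9 2)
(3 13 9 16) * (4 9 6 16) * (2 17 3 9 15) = (2 17 3 13 6 16 9 4 15) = [0, 1, 17, 13, 15, 5, 16, 7, 8, 4, 10, 11, 12, 6, 14, 2, 9, 3]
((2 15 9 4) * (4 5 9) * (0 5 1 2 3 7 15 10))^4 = ((0 5 9 1 2 10)(3 7 15 4))^4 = (15)(0 2 9)(1 5 10)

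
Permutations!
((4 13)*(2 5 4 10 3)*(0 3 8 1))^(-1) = (0 1 8 10 13 4 5 2 3)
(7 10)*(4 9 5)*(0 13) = (0 13)(4 9 5)(7 10) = [13, 1, 2, 3, 9, 4, 6, 10, 8, 5, 7, 11, 12, 0]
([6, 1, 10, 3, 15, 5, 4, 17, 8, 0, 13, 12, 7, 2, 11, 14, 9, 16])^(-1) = [9, 1, 13, 3, 6, 5, 0, 12, 8, 16, 2, 14, 11, 10, 15, 4, 17, 7]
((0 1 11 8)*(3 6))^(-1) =(0 8 11 1)(3 6)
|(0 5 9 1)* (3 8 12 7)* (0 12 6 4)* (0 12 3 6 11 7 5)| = 10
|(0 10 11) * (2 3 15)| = 3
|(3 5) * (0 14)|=2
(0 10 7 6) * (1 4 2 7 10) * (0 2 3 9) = (10)(0 1 4 3 9)(2 7 6) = [1, 4, 7, 9, 3, 5, 2, 6, 8, 0, 10]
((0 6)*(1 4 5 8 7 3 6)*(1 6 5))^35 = (0 6)(1 4)(3 7 8 5)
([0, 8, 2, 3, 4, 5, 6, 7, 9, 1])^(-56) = [0, 8, 2, 3, 4, 5, 6, 7, 9, 1]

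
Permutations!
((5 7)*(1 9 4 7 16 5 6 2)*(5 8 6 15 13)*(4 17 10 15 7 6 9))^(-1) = ((1 4 6 2)(5 16 8 9 17 10 15 13))^(-1) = (1 2 6 4)(5 13 15 10 17 9 8 16)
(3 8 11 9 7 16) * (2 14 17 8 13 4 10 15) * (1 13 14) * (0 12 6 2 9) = [12, 13, 1, 14, 10, 5, 2, 16, 11, 7, 15, 0, 6, 4, 17, 9, 3, 8] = (0 12 6 2 1 13 4 10 15 9 7 16 3 14 17 8 11)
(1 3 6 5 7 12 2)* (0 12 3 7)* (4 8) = (0 12 2 1 7 3 6 5)(4 8) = [12, 7, 1, 6, 8, 0, 5, 3, 4, 9, 10, 11, 2]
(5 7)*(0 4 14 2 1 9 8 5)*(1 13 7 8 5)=(0 4 14 2 13 7)(1 9 5 8)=[4, 9, 13, 3, 14, 8, 6, 0, 1, 5, 10, 11, 12, 7, 2]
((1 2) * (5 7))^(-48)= (7)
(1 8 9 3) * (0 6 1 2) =(0 6 1 8 9 3 2) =[6, 8, 0, 2, 4, 5, 1, 7, 9, 3]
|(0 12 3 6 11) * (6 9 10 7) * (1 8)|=8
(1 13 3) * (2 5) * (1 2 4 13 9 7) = [0, 9, 5, 2, 13, 4, 6, 1, 8, 7, 10, 11, 12, 3] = (1 9 7)(2 5 4 13 3)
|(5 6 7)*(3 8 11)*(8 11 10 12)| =6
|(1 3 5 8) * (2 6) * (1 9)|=10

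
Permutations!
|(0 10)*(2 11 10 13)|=5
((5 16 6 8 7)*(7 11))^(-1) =((5 16 6 8 11 7))^(-1) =(5 7 11 8 6 16)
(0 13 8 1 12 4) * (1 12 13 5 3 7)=(0 5 3 7 1 13 8 12 4)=[5, 13, 2, 7, 0, 3, 6, 1, 12, 9, 10, 11, 4, 8]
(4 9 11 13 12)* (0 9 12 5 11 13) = (0 9 13 5 11)(4 12) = [9, 1, 2, 3, 12, 11, 6, 7, 8, 13, 10, 0, 4, 5]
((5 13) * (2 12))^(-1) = (2 12)(5 13)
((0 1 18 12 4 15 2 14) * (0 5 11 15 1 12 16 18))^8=(18)(2 11 14 15 5)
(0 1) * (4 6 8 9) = (0 1)(4 6 8 9) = [1, 0, 2, 3, 6, 5, 8, 7, 9, 4]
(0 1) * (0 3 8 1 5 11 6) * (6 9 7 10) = (0 5 11 9 7 10 6)(1 3 8) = [5, 3, 2, 8, 4, 11, 0, 10, 1, 7, 6, 9]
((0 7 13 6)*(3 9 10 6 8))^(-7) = (0 7 13 8 3 9 10 6)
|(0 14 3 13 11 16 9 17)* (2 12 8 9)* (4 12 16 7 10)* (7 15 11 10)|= 10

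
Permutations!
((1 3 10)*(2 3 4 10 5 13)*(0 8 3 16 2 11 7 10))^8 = (16)(0 1 7 13 3)(4 10 11 5 8)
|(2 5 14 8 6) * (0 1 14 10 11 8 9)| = 12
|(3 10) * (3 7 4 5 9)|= |(3 10 7 4 5 9)|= 6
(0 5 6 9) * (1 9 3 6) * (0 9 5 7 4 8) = [7, 5, 2, 6, 8, 1, 3, 4, 0, 9] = (9)(0 7 4 8)(1 5)(3 6)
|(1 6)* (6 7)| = |(1 7 6)| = 3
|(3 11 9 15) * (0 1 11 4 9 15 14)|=8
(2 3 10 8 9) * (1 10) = (1 10 8 9 2 3) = [0, 10, 3, 1, 4, 5, 6, 7, 9, 2, 8]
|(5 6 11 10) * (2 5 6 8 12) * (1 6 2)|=8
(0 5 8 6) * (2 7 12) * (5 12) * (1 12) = (0 1 12 2 7 5 8 6) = [1, 12, 7, 3, 4, 8, 0, 5, 6, 9, 10, 11, 2]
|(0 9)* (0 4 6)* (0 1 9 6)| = 5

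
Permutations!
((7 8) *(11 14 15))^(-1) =(7 8)(11 15 14)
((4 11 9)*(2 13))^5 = ((2 13)(4 11 9))^5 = (2 13)(4 9 11)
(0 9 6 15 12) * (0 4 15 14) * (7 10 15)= [9, 1, 2, 3, 7, 5, 14, 10, 8, 6, 15, 11, 4, 13, 0, 12]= (0 9 6 14)(4 7 10 15 12)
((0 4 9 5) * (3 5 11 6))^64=(0 4 9 11 6 3 5)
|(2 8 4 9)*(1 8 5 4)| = 4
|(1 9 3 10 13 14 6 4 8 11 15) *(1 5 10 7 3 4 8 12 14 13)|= |(1 9 4 12 14 6 8 11 15 5 10)(3 7)|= 22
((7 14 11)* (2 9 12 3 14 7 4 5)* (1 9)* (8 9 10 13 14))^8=((1 10 13 14 11 4 5 2)(3 8 9 12))^8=(14)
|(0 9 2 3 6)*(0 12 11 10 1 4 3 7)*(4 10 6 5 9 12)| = 10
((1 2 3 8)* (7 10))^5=(1 2 3 8)(7 10)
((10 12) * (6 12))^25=((6 12 10))^25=(6 12 10)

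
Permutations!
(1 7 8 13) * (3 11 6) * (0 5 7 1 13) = (13)(0 5 7 8)(3 11 6) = [5, 1, 2, 11, 4, 7, 3, 8, 0, 9, 10, 6, 12, 13]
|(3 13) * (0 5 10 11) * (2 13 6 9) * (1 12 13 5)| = 11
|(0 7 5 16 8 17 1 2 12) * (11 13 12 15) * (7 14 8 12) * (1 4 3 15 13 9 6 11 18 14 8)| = |(0 8 17 4 3 15 18 14 1 2 13 7 5 16 12)(6 11 9)| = 15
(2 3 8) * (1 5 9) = (1 5 9)(2 3 8) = [0, 5, 3, 8, 4, 9, 6, 7, 2, 1]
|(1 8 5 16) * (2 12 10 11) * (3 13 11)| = 12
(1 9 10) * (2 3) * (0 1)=(0 1 9 10)(2 3)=[1, 9, 3, 2, 4, 5, 6, 7, 8, 10, 0]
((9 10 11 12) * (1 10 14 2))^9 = (1 11 9 2 10 12 14)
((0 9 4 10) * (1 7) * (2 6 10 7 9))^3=((0 2 6 10)(1 9 4 7))^3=(0 10 6 2)(1 7 4 9)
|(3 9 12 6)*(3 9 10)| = |(3 10)(6 9 12)| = 6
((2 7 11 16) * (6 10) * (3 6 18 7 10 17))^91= (2 10 18 7 11 16)(3 6 17)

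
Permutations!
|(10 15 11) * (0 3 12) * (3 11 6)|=7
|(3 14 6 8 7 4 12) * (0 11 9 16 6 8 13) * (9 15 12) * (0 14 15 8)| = 30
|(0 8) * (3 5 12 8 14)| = 6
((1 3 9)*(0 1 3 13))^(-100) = ((0 1 13)(3 9))^(-100) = (0 13 1)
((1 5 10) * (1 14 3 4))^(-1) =(1 4 3 14 10 5)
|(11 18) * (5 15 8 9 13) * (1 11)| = |(1 11 18)(5 15 8 9 13)| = 15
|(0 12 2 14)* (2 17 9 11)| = |(0 12 17 9 11 2 14)| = 7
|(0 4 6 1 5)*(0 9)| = 6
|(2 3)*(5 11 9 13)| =4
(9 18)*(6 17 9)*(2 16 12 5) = (2 16 12 5)(6 17 9 18) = [0, 1, 16, 3, 4, 2, 17, 7, 8, 18, 10, 11, 5, 13, 14, 15, 12, 9, 6]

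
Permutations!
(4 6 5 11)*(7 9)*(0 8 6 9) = (0 8 6 5 11 4 9 7) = [8, 1, 2, 3, 9, 11, 5, 0, 6, 7, 10, 4]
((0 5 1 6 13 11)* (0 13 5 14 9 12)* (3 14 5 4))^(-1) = ((0 5 1 6 4 3 14 9 12)(11 13))^(-1) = (0 12 9 14 3 4 6 1 5)(11 13)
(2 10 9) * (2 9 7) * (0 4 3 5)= (0 4 3 5)(2 10 7)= [4, 1, 10, 5, 3, 0, 6, 2, 8, 9, 7]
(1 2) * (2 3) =(1 3 2) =[0, 3, 1, 2]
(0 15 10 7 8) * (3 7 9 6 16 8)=(0 15 10 9 6 16 8)(3 7)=[15, 1, 2, 7, 4, 5, 16, 3, 0, 6, 9, 11, 12, 13, 14, 10, 8]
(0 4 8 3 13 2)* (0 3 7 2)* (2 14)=(0 4 8 7 14 2 3 13)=[4, 1, 3, 13, 8, 5, 6, 14, 7, 9, 10, 11, 12, 0, 2]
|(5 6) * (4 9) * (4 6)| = 4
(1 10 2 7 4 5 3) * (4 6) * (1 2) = (1 10)(2 7 6 4 5 3) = [0, 10, 7, 2, 5, 3, 4, 6, 8, 9, 1]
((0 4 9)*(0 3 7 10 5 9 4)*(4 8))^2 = ((3 7 10 5 9)(4 8))^2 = (3 10 9 7 5)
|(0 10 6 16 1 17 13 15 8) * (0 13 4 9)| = |(0 10 6 16 1 17 4 9)(8 13 15)| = 24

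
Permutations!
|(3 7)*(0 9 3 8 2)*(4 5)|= 6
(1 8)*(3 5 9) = (1 8)(3 5 9) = [0, 8, 2, 5, 4, 9, 6, 7, 1, 3]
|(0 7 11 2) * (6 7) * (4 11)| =|(0 6 7 4 11 2)| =6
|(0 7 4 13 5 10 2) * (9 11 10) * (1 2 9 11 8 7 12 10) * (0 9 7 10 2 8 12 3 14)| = |(0 3 14)(1 8 10 7 4 13 5 11)(2 9 12)| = 24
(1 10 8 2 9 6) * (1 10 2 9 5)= (1 2 5)(6 10 8 9)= [0, 2, 5, 3, 4, 1, 10, 7, 9, 6, 8]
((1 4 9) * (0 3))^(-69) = (9)(0 3)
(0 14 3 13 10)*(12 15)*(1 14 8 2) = [8, 14, 1, 13, 4, 5, 6, 7, 2, 9, 0, 11, 15, 10, 3, 12] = (0 8 2 1 14 3 13 10)(12 15)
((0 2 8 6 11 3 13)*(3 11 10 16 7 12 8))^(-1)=(0 13 3 2)(6 8 12 7 16 10)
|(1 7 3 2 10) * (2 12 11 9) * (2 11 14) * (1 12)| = 12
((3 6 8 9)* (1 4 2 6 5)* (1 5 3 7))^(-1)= (1 7 9 8 6 2 4)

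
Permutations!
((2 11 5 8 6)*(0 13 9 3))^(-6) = (0 9)(2 6 8 5 11)(3 13)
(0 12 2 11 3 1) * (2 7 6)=(0 12 7 6 2 11 3 1)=[12, 0, 11, 1, 4, 5, 2, 6, 8, 9, 10, 3, 7]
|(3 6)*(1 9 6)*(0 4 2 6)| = 7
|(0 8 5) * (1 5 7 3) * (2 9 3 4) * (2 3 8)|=9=|(0 2 9 8 7 4 3 1 5)|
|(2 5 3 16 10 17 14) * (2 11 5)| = 7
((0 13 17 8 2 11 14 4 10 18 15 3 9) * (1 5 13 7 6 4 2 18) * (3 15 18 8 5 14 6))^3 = (18)(0 9 3 7)(1 11 10 2 4 14 6)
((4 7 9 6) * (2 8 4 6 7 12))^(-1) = (2 12 4 8)(7 9)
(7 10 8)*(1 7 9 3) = (1 7 10 8 9 3) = [0, 7, 2, 1, 4, 5, 6, 10, 9, 3, 8]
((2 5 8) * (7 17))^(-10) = (17)(2 8 5)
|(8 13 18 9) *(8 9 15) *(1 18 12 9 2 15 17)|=6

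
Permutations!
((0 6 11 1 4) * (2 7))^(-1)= (0 4 1 11 6)(2 7)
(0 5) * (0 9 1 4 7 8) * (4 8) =(0 5 9 1 8)(4 7) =[5, 8, 2, 3, 7, 9, 6, 4, 0, 1]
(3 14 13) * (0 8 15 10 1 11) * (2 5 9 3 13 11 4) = (0 8 15 10 1 4 2 5 9 3 14 11) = [8, 4, 5, 14, 2, 9, 6, 7, 15, 3, 1, 0, 12, 13, 11, 10]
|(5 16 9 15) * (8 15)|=5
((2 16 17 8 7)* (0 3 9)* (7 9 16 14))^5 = ((0 3 16 17 8 9)(2 14 7))^5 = (0 9 8 17 16 3)(2 7 14)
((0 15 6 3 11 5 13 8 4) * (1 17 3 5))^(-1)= (0 4 8 13 5 6 15)(1 11 3 17)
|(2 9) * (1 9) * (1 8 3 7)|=|(1 9 2 8 3 7)|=6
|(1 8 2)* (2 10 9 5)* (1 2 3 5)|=|(1 8 10 9)(3 5)|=4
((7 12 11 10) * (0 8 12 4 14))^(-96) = ((0 8 12 11 10 7 4 14))^(-96) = (14)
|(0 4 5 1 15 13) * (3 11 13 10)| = |(0 4 5 1 15 10 3 11 13)| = 9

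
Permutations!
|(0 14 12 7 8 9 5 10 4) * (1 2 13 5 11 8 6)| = |(0 14 12 7 6 1 2 13 5 10 4)(8 9 11)| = 33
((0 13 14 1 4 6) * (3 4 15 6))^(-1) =((0 13 14 1 15 6)(3 4))^(-1) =(0 6 15 1 14 13)(3 4)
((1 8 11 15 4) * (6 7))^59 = (1 4 15 11 8)(6 7)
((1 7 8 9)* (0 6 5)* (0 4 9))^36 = (0 9)(1 6)(4 8)(5 7)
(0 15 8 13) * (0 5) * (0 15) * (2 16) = (2 16)(5 15 8 13) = [0, 1, 16, 3, 4, 15, 6, 7, 13, 9, 10, 11, 12, 5, 14, 8, 2]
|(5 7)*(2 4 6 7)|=5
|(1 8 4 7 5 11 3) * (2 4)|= 8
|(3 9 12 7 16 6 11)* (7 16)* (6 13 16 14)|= 6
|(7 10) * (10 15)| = 3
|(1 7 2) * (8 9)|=6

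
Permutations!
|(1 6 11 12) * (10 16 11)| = 6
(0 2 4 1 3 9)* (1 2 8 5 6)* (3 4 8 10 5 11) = [10, 4, 8, 9, 2, 6, 1, 7, 11, 0, 5, 3] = (0 10 5 6 1 4 2 8 11 3 9)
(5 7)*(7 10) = (5 10 7) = [0, 1, 2, 3, 4, 10, 6, 5, 8, 9, 7]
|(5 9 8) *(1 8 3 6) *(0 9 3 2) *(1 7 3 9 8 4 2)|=21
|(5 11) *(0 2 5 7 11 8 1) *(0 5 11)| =12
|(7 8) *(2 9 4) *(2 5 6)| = 10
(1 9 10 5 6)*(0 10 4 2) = [10, 9, 0, 3, 2, 6, 1, 7, 8, 4, 5] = (0 10 5 6 1 9 4 2)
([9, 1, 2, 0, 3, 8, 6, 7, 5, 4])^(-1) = [3, 1, 2, 4, 9, 8, 6, 7, 5, 0]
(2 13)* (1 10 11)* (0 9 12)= (0 9 12)(1 10 11)(2 13)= [9, 10, 13, 3, 4, 5, 6, 7, 8, 12, 11, 1, 0, 2]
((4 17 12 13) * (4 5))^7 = (4 12 5 17 13) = ((4 17 12 13 5))^7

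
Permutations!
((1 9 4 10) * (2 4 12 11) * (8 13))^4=(13)(1 2 9 4 12 10 11)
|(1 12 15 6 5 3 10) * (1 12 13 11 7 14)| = 30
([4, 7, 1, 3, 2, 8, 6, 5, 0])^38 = (0 1 8 2 5 4 7)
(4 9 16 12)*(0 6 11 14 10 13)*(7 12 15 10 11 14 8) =[6, 1, 2, 3, 9, 5, 14, 12, 7, 16, 13, 8, 4, 0, 11, 10, 15] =(0 6 14 11 8 7 12 4 9 16 15 10 13)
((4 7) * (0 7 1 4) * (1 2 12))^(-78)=(1 2)(4 12)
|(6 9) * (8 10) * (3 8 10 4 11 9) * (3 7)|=7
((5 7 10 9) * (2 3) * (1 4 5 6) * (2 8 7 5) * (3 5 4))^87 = (1 7 6 8 9 3 10)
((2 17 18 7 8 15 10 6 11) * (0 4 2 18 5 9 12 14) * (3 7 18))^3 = (18)(0 17 12 4 5 14 2 9)(3 15 11 8 6 7 10)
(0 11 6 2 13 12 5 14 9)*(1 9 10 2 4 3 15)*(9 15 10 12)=[11, 15, 13, 10, 3, 14, 4, 7, 8, 0, 2, 6, 5, 9, 12, 1]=(0 11 6 4 3 10 2 13 9)(1 15)(5 14 12)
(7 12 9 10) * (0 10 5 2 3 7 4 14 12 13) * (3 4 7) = (0 10 7 13)(2 4 14 12 9 5) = [10, 1, 4, 3, 14, 2, 6, 13, 8, 5, 7, 11, 9, 0, 12]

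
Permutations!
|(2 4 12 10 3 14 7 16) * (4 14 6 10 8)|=12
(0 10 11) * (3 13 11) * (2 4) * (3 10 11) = (0 11)(2 4)(3 13) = [11, 1, 4, 13, 2, 5, 6, 7, 8, 9, 10, 0, 12, 3]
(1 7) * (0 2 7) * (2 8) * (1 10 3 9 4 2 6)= (0 8 6 1)(2 7 10 3 9 4)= [8, 0, 7, 9, 2, 5, 1, 10, 6, 4, 3]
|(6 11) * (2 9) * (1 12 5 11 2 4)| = |(1 12 5 11 6 2 9 4)| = 8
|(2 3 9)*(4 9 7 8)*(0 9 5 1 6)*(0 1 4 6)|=|(0 9 2 3 7 8 6 1)(4 5)|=8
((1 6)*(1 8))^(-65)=(1 6 8)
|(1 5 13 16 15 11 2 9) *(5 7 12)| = |(1 7 12 5 13 16 15 11 2 9)| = 10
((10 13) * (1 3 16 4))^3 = (1 4 16 3)(10 13)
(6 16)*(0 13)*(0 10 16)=[13, 1, 2, 3, 4, 5, 0, 7, 8, 9, 16, 11, 12, 10, 14, 15, 6]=(0 13 10 16 6)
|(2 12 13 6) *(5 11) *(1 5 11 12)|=6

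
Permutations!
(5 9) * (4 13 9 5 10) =(4 13 9 10) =[0, 1, 2, 3, 13, 5, 6, 7, 8, 10, 4, 11, 12, 9]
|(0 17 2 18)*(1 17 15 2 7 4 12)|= |(0 15 2 18)(1 17 7 4 12)|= 20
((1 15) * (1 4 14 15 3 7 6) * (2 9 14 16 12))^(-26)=(1 7)(2 14 4 12 9 15 16)(3 6)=((1 3 7 6)(2 9 14 15 4 16 12))^(-26)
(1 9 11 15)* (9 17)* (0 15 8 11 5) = [15, 17, 2, 3, 4, 0, 6, 7, 11, 5, 10, 8, 12, 13, 14, 1, 16, 9] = (0 15 1 17 9 5)(8 11)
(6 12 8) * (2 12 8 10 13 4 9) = (2 12 10 13 4 9)(6 8) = [0, 1, 12, 3, 9, 5, 8, 7, 6, 2, 13, 11, 10, 4]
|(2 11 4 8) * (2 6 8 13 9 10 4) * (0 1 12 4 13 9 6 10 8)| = 18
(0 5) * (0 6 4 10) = (0 5 6 4 10) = [5, 1, 2, 3, 10, 6, 4, 7, 8, 9, 0]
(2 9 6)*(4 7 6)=(2 9 4 7 6)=[0, 1, 9, 3, 7, 5, 2, 6, 8, 4]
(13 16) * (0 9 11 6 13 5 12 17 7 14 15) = (0 9 11 6 13 16 5 12 17 7 14 15) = [9, 1, 2, 3, 4, 12, 13, 14, 8, 11, 10, 6, 17, 16, 15, 0, 5, 7]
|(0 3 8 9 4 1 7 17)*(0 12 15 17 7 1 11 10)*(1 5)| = 42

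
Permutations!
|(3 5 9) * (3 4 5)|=|(4 5 9)|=3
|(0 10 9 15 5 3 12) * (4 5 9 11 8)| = |(0 10 11 8 4 5 3 12)(9 15)| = 8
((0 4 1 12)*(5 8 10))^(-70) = ((0 4 1 12)(5 8 10))^(-70) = (0 1)(4 12)(5 10 8)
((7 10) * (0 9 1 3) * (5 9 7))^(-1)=(0 3 1 9 5 10 7)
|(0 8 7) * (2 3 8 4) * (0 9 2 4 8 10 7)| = |(0 8)(2 3 10 7 9)| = 10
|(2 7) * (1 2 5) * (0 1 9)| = 6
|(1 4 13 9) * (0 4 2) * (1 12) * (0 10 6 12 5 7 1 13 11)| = 9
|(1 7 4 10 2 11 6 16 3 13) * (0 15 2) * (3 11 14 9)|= |(0 15 2 14 9 3 13 1 7 4 10)(6 16 11)|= 33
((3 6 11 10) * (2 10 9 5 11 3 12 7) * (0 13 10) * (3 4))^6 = (13)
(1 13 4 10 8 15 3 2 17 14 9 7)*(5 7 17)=(1 13 4 10 8 15 3 2 5 7)(9 17 14)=[0, 13, 5, 2, 10, 7, 6, 1, 15, 17, 8, 11, 12, 4, 9, 3, 16, 14]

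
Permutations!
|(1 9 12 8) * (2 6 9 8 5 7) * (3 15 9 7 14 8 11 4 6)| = |(1 11 4 6 7 2 3 15 9 12 5 14 8)| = 13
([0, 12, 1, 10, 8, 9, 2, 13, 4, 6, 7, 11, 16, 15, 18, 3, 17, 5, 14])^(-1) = (1 2 6 9 5 17 16 12)(3 15 13 7 10)(4 8)(14 18)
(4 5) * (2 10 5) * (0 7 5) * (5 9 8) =(0 7 9 8 5 4 2 10) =[7, 1, 10, 3, 2, 4, 6, 9, 5, 8, 0]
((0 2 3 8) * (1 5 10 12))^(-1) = (0 8 3 2)(1 12 10 5)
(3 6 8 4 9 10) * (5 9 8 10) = (3 6 10)(4 8)(5 9) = [0, 1, 2, 6, 8, 9, 10, 7, 4, 5, 3]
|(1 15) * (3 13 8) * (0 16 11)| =6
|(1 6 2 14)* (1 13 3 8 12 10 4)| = |(1 6 2 14 13 3 8 12 10 4)| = 10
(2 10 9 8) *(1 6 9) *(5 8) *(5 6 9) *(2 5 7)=(1 9 6 7 2 10)(5 8)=[0, 9, 10, 3, 4, 8, 7, 2, 5, 6, 1]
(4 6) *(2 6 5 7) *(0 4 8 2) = (0 4 5 7)(2 6 8) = [4, 1, 6, 3, 5, 7, 8, 0, 2]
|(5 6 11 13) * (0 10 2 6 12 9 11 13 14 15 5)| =|(0 10 2 6 13)(5 12 9 11 14 15)| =30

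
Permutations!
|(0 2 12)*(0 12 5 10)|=|(12)(0 2 5 10)|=4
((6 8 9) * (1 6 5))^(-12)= (1 9 6 5 8)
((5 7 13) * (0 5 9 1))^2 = (0 7 9)(1 5 13)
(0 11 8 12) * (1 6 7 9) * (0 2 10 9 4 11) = (1 6 7 4 11 8 12 2 10 9) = [0, 6, 10, 3, 11, 5, 7, 4, 12, 1, 9, 8, 2]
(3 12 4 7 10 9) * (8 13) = (3 12 4 7 10 9)(8 13) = [0, 1, 2, 12, 7, 5, 6, 10, 13, 3, 9, 11, 4, 8]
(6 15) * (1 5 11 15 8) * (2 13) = (1 5 11 15 6 8)(2 13) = [0, 5, 13, 3, 4, 11, 8, 7, 1, 9, 10, 15, 12, 2, 14, 6]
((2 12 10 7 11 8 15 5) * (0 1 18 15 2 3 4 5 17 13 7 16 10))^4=((0 1 18 15 17 13 7 11 8 2 12)(3 4 5)(10 16))^4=(0 17 8 1 13 2 18 7 12 15 11)(3 4 5)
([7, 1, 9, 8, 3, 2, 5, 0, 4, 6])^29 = (0 7)(2 9 6 5)(3 4 8)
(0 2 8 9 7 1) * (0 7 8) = (0 2)(1 7)(8 9) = [2, 7, 0, 3, 4, 5, 6, 1, 9, 8]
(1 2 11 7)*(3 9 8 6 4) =(1 2 11 7)(3 9 8 6 4) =[0, 2, 11, 9, 3, 5, 4, 1, 6, 8, 10, 7]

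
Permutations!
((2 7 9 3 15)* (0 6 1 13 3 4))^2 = ((0 6 1 13 3 15 2 7 9 4))^2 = (0 1 3 2 9)(4 6 13 15 7)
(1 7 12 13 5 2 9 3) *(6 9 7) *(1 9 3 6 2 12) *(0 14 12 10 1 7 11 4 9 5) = [14, 2, 11, 5, 9, 10, 3, 7, 8, 6, 1, 4, 13, 0, 12] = (0 14 12 13)(1 2 11 4 9 6 3 5 10)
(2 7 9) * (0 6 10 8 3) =[6, 1, 7, 0, 4, 5, 10, 9, 3, 2, 8] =(0 6 10 8 3)(2 7 9)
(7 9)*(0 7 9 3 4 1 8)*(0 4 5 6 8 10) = (0 7 3 5 6 8 4 1 10) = [7, 10, 2, 5, 1, 6, 8, 3, 4, 9, 0]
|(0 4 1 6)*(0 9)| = |(0 4 1 6 9)| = 5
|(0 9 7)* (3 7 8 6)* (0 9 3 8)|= 4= |(0 3 7 9)(6 8)|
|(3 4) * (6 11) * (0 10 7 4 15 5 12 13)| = 18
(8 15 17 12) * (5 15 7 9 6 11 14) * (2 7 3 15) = (2 7 9 6 11 14 5)(3 15 17 12 8) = [0, 1, 7, 15, 4, 2, 11, 9, 3, 6, 10, 14, 8, 13, 5, 17, 16, 12]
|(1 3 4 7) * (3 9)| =|(1 9 3 4 7)| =5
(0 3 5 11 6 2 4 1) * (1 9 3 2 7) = (0 2 4 9 3 5 11 6 7 1) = [2, 0, 4, 5, 9, 11, 7, 1, 8, 3, 10, 6]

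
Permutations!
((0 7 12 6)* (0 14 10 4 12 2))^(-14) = (0 7 2)(4 12 6 14 10)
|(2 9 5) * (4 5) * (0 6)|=4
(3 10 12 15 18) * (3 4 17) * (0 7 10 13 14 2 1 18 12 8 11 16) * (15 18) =(0 7 10 8 11 16)(1 15 12 18 4 17 3 13 14 2) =[7, 15, 1, 13, 17, 5, 6, 10, 11, 9, 8, 16, 18, 14, 2, 12, 0, 3, 4]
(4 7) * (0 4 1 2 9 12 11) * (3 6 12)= (0 4 7 1 2 9 3 6 12 11)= [4, 2, 9, 6, 7, 5, 12, 1, 8, 3, 10, 0, 11]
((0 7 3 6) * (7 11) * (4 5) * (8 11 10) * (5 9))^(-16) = ((0 10 8 11 7 3 6)(4 9 5))^(-16) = (0 3 11 10 6 7 8)(4 5 9)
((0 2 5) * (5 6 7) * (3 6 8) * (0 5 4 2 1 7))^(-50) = ((0 1 7 4 2 8 3 6))^(-50) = (0 3 2 7)(1 6 8 4)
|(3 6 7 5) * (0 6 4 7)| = |(0 6)(3 4 7 5)| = 4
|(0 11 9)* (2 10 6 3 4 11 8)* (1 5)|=|(0 8 2 10 6 3 4 11 9)(1 5)|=18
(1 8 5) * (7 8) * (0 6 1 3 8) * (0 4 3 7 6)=(1 6)(3 8 5 7 4)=[0, 6, 2, 8, 3, 7, 1, 4, 5]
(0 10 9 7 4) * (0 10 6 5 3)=[6, 1, 2, 0, 10, 3, 5, 4, 8, 7, 9]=(0 6 5 3)(4 10 9 7)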